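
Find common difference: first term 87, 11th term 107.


d = (aₙ - a₁)/(n-1)
= (107 - 87)/(11-1)
= 20/10 = 2

d = 2


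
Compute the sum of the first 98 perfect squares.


n = 98
n(n+1)(2n+1)/6 = 98×99×197/6
= 1911294/6 = 318549

Σk² = 318549


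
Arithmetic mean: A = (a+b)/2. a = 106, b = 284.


AM = (106 + 284)/2 = 390/2 = 195

AM = 195


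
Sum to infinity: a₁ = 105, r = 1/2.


S∞ = a₁/(1-r) = 105/(1 - 1/2)
= 105/(1/2)
= 210

S∞ = 210


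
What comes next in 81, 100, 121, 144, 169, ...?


Pattern: perfect squares: n²
Terms: 81, 100, 121, 144, 169
Next term = 196

Next term = 196


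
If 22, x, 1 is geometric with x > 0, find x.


GM = √(22×1) = √22 = 4.6904

GM = 4.6904


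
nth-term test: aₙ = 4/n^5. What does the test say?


lim(n→∞) 4/n^5 = 0
lim aₙ = 0 → nth-term test is INCONCLUSIVE
(Need other tests; this is actually a convergent p-series with p=5 > 1)

Inconclusive (lim aₙ = 0; need another test)


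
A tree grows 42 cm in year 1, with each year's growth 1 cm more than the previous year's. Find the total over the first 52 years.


aₙ = 42 + (52-1)×1 = 93
Sₙ = n(a₁+aₙ)/2 = 52×(42+93)/2
= 52×135/2 = 3510

S_52 = 3510


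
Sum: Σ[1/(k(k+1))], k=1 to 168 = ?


1/(k(k+1)) = 1/k - 1/(k+1) (partial fractions)
Telescoping: Σ = 1 - 1/169 = 168/169

Sum = 168/169


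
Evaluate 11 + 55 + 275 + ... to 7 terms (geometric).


Sₙ = 11×(5^7 - 1)/(5 - 1)
= 11×(78125 - 1)/4
= 11×78124/4
= 214841

S_7 = 214841


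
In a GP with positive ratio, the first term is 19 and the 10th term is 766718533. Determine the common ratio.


r^(n-1) = aₙ/a₁
r^9 = 766718533/19 = 40353607
r = 40353607^(1/9)
= 7

r = 7


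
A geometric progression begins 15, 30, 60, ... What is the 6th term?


aₙ = a₁·r^(n-1)
= 15×2^5
= 15×32
= 480

a_6 = 480


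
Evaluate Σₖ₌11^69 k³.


Σₖ₌11^69 k³ = [69·70/2]² − [10·11/2]²
= 5832225 − 3025 = 5829200

Σk³ = 5829200


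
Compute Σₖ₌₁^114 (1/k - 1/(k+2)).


Telescoping with gap 2: two head and two tail terms survive.
= (1 + 1/2) - (1/115 + 1/116)
= 3/2 - 1/115 - 1/116 = 19779/13340

Sum = 19779/13340


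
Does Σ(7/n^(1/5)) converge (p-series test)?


p-series test: Σ c/n^p converges if p > 1, diverges if p ≤ 1 (constant c > 0 doesn't affect convergence).
p = 1/5
1/5 ≤ 1 → DIVERGES

Diverges (p = 1/5 ≤ 1)


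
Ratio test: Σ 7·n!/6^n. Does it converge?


aₙ = 7·n!/6^n
a_{n+1}/aₙ = (n+1)!/6^(n+1) × 6^n/n!  (constant 7 cancels)
= (n+1)/6
L = lim(n→∞) (n+1)/6 = ∞
L > 1 → series DIVERGES

Diverges (ratio test: L = ∞ > 1)


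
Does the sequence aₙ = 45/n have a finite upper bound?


a₁ = 45, a₂ = 45/2, a₃ = 45/3, ...
0 < aₙ ≤ 45 for all n ≥ 1
Lower bound: 0, Upper bound: 45
The sequence IS bounded

Bounded (0 < aₙ ≤ 45)


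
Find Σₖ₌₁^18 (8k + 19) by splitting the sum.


Σ(8k+19) = 8·Σk + 19·n
= 8·171 + 19·18
= 1368 + 342 = 1710

Σ = 1710


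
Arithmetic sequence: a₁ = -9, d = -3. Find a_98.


aₙ = a₁ + (n-1)d
= -9 + (98-1)×-3
= -9 - 291
= -300

a_98 = -300


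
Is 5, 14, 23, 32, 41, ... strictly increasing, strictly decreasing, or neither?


Differences: 9, 9, 9, 9
All differences > 0 → strictly INCREASING

Monotonically increasing


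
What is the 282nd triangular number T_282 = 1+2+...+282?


n(n+1)/2 = 282×283/2 = 79806/2 = 39903

Σk = 39903


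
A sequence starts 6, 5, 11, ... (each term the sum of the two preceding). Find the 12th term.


Computing iteratively: 6, 5, 11, 16, 27, 43, 70, 113, 183, 296, 479, 775
a_12 = 775

a_12 = 775


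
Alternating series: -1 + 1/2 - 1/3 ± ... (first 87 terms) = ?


S = -1 + 1/2 - 1/3 + 1/4 - 1/5 + 1/6 - 1/7 + 1/8 ± ...
= -0.6989
(Full series converges to -ln(2) ≈ -0.6931)

S_87 = -0.6989


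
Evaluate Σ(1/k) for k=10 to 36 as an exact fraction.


Σₖ₌10^36 1/k = 1/10 + 1/11 + 1/12 + ... + 1/36
= 2523481985527/1875370816800
≈ 1.3456

Sum = 2523481985527/1875370816800 ≈ 1.3456


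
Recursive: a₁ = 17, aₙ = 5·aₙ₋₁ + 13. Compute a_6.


Computing step by step:
a_1 = 17
a_2 = 98
a_3 = 503
a_4 = 2528
a_5 = 12653
a_6 = 63278


a_6 = 63278


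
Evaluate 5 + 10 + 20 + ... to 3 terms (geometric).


Sₙ = 5×(2^3 - 1)/(2 - 1)
= 5×(8 - 1)/1
= 5×7/1
= 35

S_3 = 35


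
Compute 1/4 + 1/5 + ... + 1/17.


Σₖ₌4^17 1/k = 1/4 + 1/5 + 1/6 + ... + 1/17
= 19679783/12252240
≈ 1.6062

Sum = 19679783/12252240 ≈ 1.6062


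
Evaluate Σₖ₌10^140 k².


Σₖ₌10^140 k² = Σₖ₌₁^140 k² − Σₖ₌₁^9 k²
= 140·141·281/6 − 9·10·19/6
= 924490 − 285 = 924205

Σk² = 924205


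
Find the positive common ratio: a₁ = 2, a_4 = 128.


r^(n-1) = aₙ/a₁
r^3 = 128/2 = 64
r = 64^(1/3)
= 4

r = 4


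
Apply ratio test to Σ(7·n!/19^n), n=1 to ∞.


aₙ = 7·n!/19^n
a_{n+1}/aₙ = (n+1)!/19^(n+1) × 19^n/n!  (constant 7 cancels)
= (n+1)/19
L = lim(n→∞) (n+1)/19 = ∞
L > 1 → series DIVERGES

Diverges (ratio test: L = ∞ > 1)


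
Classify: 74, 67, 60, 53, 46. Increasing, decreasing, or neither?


Differences: -7, -7, -7, -7
All differences < 0 → strictly DECREASING

Monotonically decreasing


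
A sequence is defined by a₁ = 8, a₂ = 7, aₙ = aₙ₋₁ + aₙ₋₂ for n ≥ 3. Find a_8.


Computing iteratively: 8, 7, 15, 22, 37, 59, 96, 155
a_8 = 155

a_8 = 155


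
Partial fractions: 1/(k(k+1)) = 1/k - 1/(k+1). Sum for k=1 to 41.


1/(k(k+1)) = 1/k - 1/(k+1) (partial fractions)
Telescoping: Σ = 1 - 1/42 = 41/42

Sum = 41/42


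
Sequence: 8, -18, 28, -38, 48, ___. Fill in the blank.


Pattern: alternating sign, magnitude arithmetic (d=10)
Terms: 8, -18, 28, -38, 48
Next term = -58

Next term = -58


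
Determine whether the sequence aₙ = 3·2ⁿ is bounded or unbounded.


aₙ = 3·2ⁿ → as n→∞, aₙ→∞ (since base 2 > 1)
No finite upper bound exists
The sequence is UNBOUNDED

Unbounded (aₙ → ∞ as n → ∞)


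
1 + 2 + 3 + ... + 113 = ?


n(n+1)/2 = 113×114/2 = 12882/2 = 6441

Σk = 6441


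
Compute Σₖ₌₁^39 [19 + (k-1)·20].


aₙ = 19 + (39-1)×20 = 779
Sₙ = n(a₁+aₙ)/2 = 39×(19+779)/2
= 39×798/2 = 15561

S_39 = 15561


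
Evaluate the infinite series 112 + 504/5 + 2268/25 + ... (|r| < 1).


S∞ = a₁/(1-r) = 112/(1 - 9/10)
= 112/(1/10)
= 1120

S∞ = 1120


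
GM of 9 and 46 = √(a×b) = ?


GM = √(9×46) = √414 = 20.347

GM = 20.347


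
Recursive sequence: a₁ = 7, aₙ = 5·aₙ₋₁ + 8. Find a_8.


Computing step by step:
a_1 = 7
a_2 = 43
a_3 = 223
a_4 = 1123
a_5 = 5623
a_6 = 28123
a_7 = 140623
a_8 = 703123


a_8 = 703123


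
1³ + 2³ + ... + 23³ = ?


n(n+1)/2 = 23×24/2 = 276
Σk³ = 276² = 76176

Σk³ = 76176


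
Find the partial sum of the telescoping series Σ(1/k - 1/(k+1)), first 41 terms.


Telescoping: adjacent terms cancel.
= 1/1 - 1/42
= 1 - 1/42 = 41/42

Sum = 41/42


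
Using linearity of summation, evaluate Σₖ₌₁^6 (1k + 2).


Σ(1k+2) = 1·Σk + 2·n
= 1·21 + 2·6
= 21 + 12 = 33

Σ = 33


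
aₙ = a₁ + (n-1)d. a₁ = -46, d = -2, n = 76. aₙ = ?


aₙ = a₁ + (n-1)d
= -46 + (76-1)×-2
= -46 - 150
= -196

a_76 = -196


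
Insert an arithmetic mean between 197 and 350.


AM = (197 + 350)/2 = 547/2 = 273.5

AM = 273.5


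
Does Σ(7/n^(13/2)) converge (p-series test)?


p-series test: Σ c/n^p converges if p > 1, diverges if p ≤ 1 (constant c > 0 doesn't affect convergence).
p = 13/2
13/2 > 1 → CONVERGES

Converges (p = 13/2 > 1)


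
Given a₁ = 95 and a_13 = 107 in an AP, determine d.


d = (aₙ - a₁)/(n-1)
= (107 - 95)/(13-1)
= 12/12 = 1

d = 1


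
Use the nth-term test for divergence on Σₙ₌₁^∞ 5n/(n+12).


lim(n→∞) 5n/(n+12) = 5/1 = 5  (divide numerator and denominator by n)
lim aₙ = 5 ≠ 0 → series DIVERGES

Diverges (lim aₙ = 5 ≠ 0)


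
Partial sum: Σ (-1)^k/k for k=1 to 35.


S = -1 + 1/2 - 1/3 + 1/4 - 1/5 + 1/6 - 1/7 + 1/8 ± ...
= -0.7072
(Full series converges to -ln(2) ≈ -0.6931)

S_35 = -0.7072


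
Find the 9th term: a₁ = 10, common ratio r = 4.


aₙ = a₁·r^(n-1)
= 10×4^8
= 10×65536
= 655360

a_9 = 655360


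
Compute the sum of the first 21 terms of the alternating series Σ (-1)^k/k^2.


S = -1 + 1/4 - 1/9 + 1/16 - 1/25 + 1/36 - 1/49 + 1/64 ± ...
= -0.8235
(Full series converges to -π²/12 ≈ -0.8225)

S_21 = -0.8235


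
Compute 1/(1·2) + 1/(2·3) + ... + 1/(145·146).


1/(k(k+1)) = 1/k - 1/(k+1) (partial fractions)
Telescoping: Σ = 1 - 1/146 = 145/146

Sum = 145/146


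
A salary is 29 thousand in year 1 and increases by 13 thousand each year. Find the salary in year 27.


aₙ = a₁ + (n-1)d
= 29 + (27-1)×13
= 29 + 338
= 367

a_27 = 367


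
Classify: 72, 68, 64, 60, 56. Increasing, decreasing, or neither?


Differences: -4, -4, -4, -4
All differences < 0 → strictly DECREASING

Monotonically decreasing


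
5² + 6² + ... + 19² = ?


Σₖ₌5^19 k² = Σₖ₌₁^19 k² − Σₖ₌₁^4 k²
= 19·20·39/6 − 4·5·9/6
= 2470 − 30 = 2440

Σk² = 2440


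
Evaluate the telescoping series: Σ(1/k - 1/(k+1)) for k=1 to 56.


Telescoping: adjacent terms cancel.
= 1/1 - 1/57
= 1 - 1/57 = 56/57

Sum = 56/57


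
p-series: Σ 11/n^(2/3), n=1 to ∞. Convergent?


p-series test: Σ c/n^p converges if p > 1, diverges if p ≤ 1 (constant c > 0 doesn't affect convergence).
p = 2/3
2/3 ≤ 1 → DIVERGES

Diverges (p = 2/3 ≤ 1)


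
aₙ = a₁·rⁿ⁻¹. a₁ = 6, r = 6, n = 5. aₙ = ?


aₙ = a₁·r^(n-1)
= 6×6^4
= 6×1296
= 7776

a_5 = 7776


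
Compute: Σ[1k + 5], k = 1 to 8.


Σ(1k+5) = 1·Σk + 5·n
= 1·36 + 5·8
= 36 + 40 = 76

Σ = 76


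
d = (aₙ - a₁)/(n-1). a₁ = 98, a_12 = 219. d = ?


d = (aₙ - a₁)/(n-1)
= (219 - 98)/(12-1)
= 121/11 = 11

d = 11


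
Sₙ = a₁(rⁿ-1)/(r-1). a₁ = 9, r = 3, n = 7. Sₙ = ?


Sₙ = 9×(3^7 - 1)/(3 - 1)
= 9×(2187 - 1)/2
= 9×2186/2
= 9837

S_7 = 9837


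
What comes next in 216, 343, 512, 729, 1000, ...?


Pattern: perfect cubes: n³
Terms: 216, 343, 512, 729, 1000
Next term = 1331

Next term = 1331


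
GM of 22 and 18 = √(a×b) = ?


GM = √(22×18) = √396 = 19.8997

GM = 19.8997


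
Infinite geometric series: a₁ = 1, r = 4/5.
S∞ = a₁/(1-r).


S∞ = a₁/(1-r) = 1/(1 - 4/5)
= 1/(1/5)
= 5

S∞ = 5


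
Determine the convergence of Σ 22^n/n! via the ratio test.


aₙ = 22^n/n!
a_{n+1}/aₙ = 22^(n+1)/(n+1)! × n!/22^n
= 22/(n+1)
L = lim(n→∞) 22/(n+1) = 0
L < 1 → series CONVERGES

Converges (ratio test: L = 0 < 1)


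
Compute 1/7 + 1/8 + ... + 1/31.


Σₖ₌7^31 1/k = 1/7 + 1/8 + 1/9 + ... + 1/31
= 113879905002697/72201776446800
≈ 1.5772

Sum = 113879905002697/72201776446800 ≈ 1.5772


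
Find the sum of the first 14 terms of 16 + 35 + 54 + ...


aₙ = 16 + (14-1)×19 = 263
Sₙ = n(a₁+aₙ)/2 = 14×(16+263)/2
= 14×279/2 = 1953

S_14 = 1953


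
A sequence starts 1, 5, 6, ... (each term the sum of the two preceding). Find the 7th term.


Computing iteratively: 1, 5, 6, 11, 17, 28, 45
a_7 = 45

a_7 = 45


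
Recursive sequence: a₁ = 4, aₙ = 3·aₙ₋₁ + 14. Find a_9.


Computing step by step:
a_1 = 4
a_2 = 26
a_3 = 92
a_4 = 290
a_5 = 884
a_6 = 2666
a_7 = 8012
a_8 = 24050
a_9 = 72164


a_9 = 72164


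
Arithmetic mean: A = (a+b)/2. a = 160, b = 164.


AM = (160 + 164)/2 = 324/2 = 162

AM = 162


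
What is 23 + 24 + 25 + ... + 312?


Σₖ₌23^312 k = Σₖ₌₁^312 k − Σₖ₌₁^22 k
= 312·313/2 − 22·23/2
= 48828 − 253 = 48575

Σk = 48575


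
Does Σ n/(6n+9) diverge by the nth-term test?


lim(n→∞) n/(6n+9) = 1/6 = 1/6  (divide numerator and denominator by n)
lim aₙ = 1/6 ≠ 0 → series DIVERGES

Diverges (lim aₙ = 1/6 ≠ 0)


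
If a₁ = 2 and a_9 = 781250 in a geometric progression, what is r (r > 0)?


r^(n-1) = aₙ/a₁
r^8 = 781250/2 = 390625
r = 390625^(1/8)
= ±5; taking r > 0 gives r = 5

r = 5


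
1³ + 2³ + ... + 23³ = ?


n(n+1)/2 = 23×24/2 = 276
Σk³ = 276² = 76176

Σk³ = 76176


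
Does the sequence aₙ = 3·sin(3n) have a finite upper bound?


For all n, -1 ≤ sin(3n) ≤ 1, so -3 ≤ 3·sin(3n) ≤ 3
Lower bound: -3, Upper bound: 3
The sequence IS bounded

Bounded (-3 ≤ aₙ ≤ 3)


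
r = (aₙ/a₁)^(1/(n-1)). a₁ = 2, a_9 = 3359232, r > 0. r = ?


r^(n-1) = aₙ/a₁
r^8 = 3359232/2 = 1679616
r = 1679616^(1/8)
= ±6; taking r > 0 gives r = 6

r = 6


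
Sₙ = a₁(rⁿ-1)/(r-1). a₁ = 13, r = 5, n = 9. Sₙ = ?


Sₙ = 13×(5^9 - 1)/(5 - 1)
= 13×(1953125 - 1)/4
= 13×1953124/4
= 6347653

S_9 = 6347653


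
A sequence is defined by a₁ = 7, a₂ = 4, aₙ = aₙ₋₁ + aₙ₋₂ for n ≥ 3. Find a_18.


Computing iteratively: 7, 4, 11, 15, 26, 41, 67, 108, 175, 283, 458, 741, ...
a_18 = 13297

a_18 = 13297


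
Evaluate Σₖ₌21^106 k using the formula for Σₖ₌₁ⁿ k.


Σₖ₌21^106 k = Σₖ₌₁^106 k − Σₖ₌₁^20 k
= 106·107/2 − 20·21/2
= 5671 − 210 = 5461

Σk = 5461


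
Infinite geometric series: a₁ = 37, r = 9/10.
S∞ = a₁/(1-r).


S∞ = a₁/(1-r) = 37/(1 - 9/10)
= 37/(1/10)
= 370

S∞ = 370


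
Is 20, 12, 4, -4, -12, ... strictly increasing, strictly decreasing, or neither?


Differences: -8, -8, -8, -8
All differences < 0 → strictly DECREASING

Monotonically decreasing


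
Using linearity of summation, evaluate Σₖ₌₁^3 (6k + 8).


Σ(6k+8) = 6·Σk + 8·n
= 6·6 + 8·3
= 36 + 24 = 60

Σ = 60


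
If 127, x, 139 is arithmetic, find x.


AM = (127 + 139)/2 = 266/2 = 133

AM = 133


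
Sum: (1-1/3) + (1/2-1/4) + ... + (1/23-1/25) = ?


Telescoping with gap 2: two head and two tail terms survive.
= (1 + 1/2) - (1/24 + 1/25)
= 3/2 - 1/24 - 1/25 = 851/600

Sum = 851/600


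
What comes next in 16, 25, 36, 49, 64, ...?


Pattern: perfect squares: n²
Terms: 16, 25, 36, 49, 64
Next term = 81

Next term = 81


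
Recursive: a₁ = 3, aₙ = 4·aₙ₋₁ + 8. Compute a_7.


Computing step by step:
a_1 = 3
a_2 = 20
a_3 = 88
a_4 = 360
a_5 = 1448
a_6 = 5800
a_7 = 23208


a_7 = 23208


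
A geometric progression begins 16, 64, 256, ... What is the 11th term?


aₙ = a₁·r^(n-1)
= 16×4^10
= 16×1048576
= 16777216

a_11 = 16777216


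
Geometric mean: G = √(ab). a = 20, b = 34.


GM = √(20×34) = √680 = 26.0768

GM = 26.0768


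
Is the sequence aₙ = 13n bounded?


aₙ = 13n → as n→∞, aₙ→∞
No finite upper bound exists
The sequence is UNBOUNDED

Unbounded (aₙ → ∞ as n → ∞)


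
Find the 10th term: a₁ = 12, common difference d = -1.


aₙ = a₁ + (n-1)d
= 12 + (10-1)×-1
= 12 - 9
= 3

a_10 = 3


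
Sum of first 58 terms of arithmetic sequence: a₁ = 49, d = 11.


aₙ = 49 + (58-1)×11 = 676
Sₙ = n(a₁+aₙ)/2 = 58×(49+676)/2
= 58×725/2 = 21025

S_58 = 21025


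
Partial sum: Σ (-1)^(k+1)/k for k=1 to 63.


S = 1 - 1/2 + 1/3 - 1/4 + 1/5 - 1/6 + 1/7 - 1/8 ± ...
= 0.701
(Full series converges to +ln(2) ≈ +0.6931)

S_63 = 0.701


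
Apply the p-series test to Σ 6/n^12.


p-series test: Σ c/n^p converges if p > 1, diverges if p ≤ 1 (constant c > 0 doesn't affect convergence).
p = 12
12 > 1 → CONVERGES

Converges (p = 12 > 1)


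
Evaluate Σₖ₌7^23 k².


Σₖ₌7^23 k² = Σₖ₌₁^23 k² − Σₖ₌₁^6 k²
= 23·24·47/6 − 6·7·13/6
= 4324 − 91 = 4233

Σk² = 4233


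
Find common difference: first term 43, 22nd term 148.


d = (aₙ - a₁)/(n-1)
= (148 - 43)/(22-1)
= 105/21 = 5

d = 5


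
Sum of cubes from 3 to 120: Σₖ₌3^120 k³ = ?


Σₖ₌3^120 k³ = [120·121/2]² − [2·3/2]²
= 52707600 − 9 = 52707591

Σk³ = 52707591


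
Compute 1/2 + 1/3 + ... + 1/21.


Σₖ₌2^21 1/k = 1/2 + 1/3 + 1/4 + ... + 1/21
= 13684885/5173168
≈ 2.6454

Sum = 13684885/5173168 ≈ 2.6454


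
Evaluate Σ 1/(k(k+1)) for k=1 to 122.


1/(k(k+1)) = 1/k - 1/(k+1) (partial fractions)
Telescoping: Σ = 1 - 1/123 = 122/123

Sum = 122/123


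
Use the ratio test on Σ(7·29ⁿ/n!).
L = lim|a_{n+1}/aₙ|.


aₙ = 7·29^n/n!
a_{n+1}/aₙ = 29^(n+1)/(n+1)! × n!/29^n  (constant 7 cancels)
= 29/(n+1)
L = lim(n→∞) 29/(n+1) = 0
L < 1 → series CONVERGES

Converges (ratio test: L = 0 < 1)


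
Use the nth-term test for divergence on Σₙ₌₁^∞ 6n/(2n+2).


lim(n→∞) 6n/(2n+2) = 6/2 = 3  (divide numerator and denominator by n)
lim aₙ = 3 ≠ 0 → series DIVERGES

Diverges (lim aₙ = 3 ≠ 0)


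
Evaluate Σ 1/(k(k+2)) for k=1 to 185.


1/(k(k+2)) = (1/2)·(1/k - 1/(k+2)) (partial fractions)
Telescoping: Σ = (1/2)·(1 + 1/2 - 1/186 - 1/187) = 12950/17391

Sum = 12950/17391


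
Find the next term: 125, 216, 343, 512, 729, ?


Pattern: perfect cubes: n³
Terms: 125, 216, 343, 512, 729
Next term = 1000

Next term = 1000


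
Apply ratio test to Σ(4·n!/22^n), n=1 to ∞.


aₙ = 4·n!/22^n
a_{n+1}/aₙ = (n+1)!/22^(n+1) × 22^n/n!  (constant 4 cancels)
= (n+1)/22
L = lim(n→∞) (n+1)/22 = ∞
L > 1 → series DIVERGES

Diverges (ratio test: L = ∞ > 1)


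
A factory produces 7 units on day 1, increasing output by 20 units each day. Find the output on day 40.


aₙ = a₁ + (n-1)d
= 7 + (40-1)×20
= 7 + 780
= 787

a_40 = 787


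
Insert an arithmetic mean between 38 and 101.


AM = (38 + 101)/2 = 139/2 = 69.5

AM = 69.5


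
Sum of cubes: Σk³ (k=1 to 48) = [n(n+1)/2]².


n(n+1)/2 = 48×49/2 = 1176
Σk³ = 1176² = 1382976

Σk³ = 1382976


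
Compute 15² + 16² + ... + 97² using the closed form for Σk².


Σₖ₌15^97 k² = Σₖ₌₁^97 k² − Σₖ₌₁^14 k²
= 97·98·195/6 − 14·15·29/6
= 308945 − 1015 = 307930

Σk² = 307930


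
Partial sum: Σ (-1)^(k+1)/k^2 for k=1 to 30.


S = 1 - 1/4 + 1/9 - 1/16 + 1/25 - 1/36 + 1/49 - 1/64 ± ...
= 0.8219
(Full series converges to +π²/12 ≈ +0.8225)

S_30 = 0.8219


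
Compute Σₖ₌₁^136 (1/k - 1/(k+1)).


Telescoping: adjacent terms cancel.
= 1/1 - 1/137
= 1 - 1/137 = 136/137

Sum = 136/137


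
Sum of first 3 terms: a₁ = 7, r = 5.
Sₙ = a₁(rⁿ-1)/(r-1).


Sₙ = 7×(5^3 - 1)/(5 - 1)
= 7×(125 - 1)/4
= 7×124/4
= 217

S_3 = 217


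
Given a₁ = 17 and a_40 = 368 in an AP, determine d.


d = (aₙ - a₁)/(n-1)
= (368 - 17)/(40-1)
= 351/39 = 9

d = 9


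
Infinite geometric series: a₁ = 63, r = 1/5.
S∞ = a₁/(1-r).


S∞ = a₁/(1-r) = 63/(1 - 1/5)
= 63/(4/5)
= 315/4

S∞ = 315/4


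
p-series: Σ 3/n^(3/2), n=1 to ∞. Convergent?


p-series test: Σ c/n^p converges if p > 1, diverges if p ≤ 1 (constant c > 0 doesn't affect convergence).
p = 3/2
3/2 > 1 → CONVERGES

Converges (p = 3/2 > 1)


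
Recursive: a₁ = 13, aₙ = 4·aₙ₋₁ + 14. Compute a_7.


Computing step by step:
a_1 = 13
a_2 = 66
a_3 = 278
a_4 = 1126
a_5 = 4518
a_6 = 18086
a_7 = 72358


a_7 = 72358


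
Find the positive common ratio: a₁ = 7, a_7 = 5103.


r^(n-1) = aₙ/a₁
r^6 = 5103/7 = 729
r = 729^(1/6)
= ±3; taking r > 0 gives r = 3

r = 3


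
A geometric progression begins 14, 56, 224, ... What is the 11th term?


aₙ = a₁·r^(n-1)
= 14×4^10
= 14×1048576
= 14680064

a_11 = 14680064


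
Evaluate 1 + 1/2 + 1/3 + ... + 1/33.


H_33 = 1/1 + 1/2 + 1/3 + ... + 1/33
= 53676090078349/13127595717600
≈ 4.0888

H_33 = 53676090078349/13127595717600 ≈ 4.0888


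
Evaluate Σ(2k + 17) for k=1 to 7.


Σ(2k+17) = 2·Σk + 17·n
= 2·28 + 17·7
= 56 + 119 = 175

Σ = 175


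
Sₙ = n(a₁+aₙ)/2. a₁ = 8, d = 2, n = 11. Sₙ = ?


aₙ = 8 + (11-1)×2 = 28
Sₙ = n(a₁+aₙ)/2 = 11×(8+28)/2
= 11×36/2 = 198

S_11 = 198


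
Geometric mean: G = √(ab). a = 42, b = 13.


GM = √(42×13) = √546 = 23.3666

GM = 23.3666


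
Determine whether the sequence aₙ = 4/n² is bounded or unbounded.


a₁ = 4, a₂ = 4/4, a₃ = 4/9, ...
0 < aₙ ≤ 4 for all n ≥ 1
The sequence IS bounded

Bounded (0 < aₙ ≤ 4)


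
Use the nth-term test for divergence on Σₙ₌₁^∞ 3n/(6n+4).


lim(n→∞) 3n/(6n+4) = 3/6 = 1/2  (divide numerator and denominator by n)
lim aₙ = 1/2 ≠ 0 → series DIVERGES

Diverges (lim aₙ = 1/2 ≠ 0)


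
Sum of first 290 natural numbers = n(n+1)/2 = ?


n(n+1)/2 = 290×291/2 = 84390/2 = 42195

Σk = 42195


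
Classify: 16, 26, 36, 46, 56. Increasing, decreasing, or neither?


Differences: 10, 10, 10, 10
All differences > 0 → strictly INCREASING

Monotonically increasing


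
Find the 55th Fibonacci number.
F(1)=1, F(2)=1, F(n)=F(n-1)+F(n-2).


Fibonacci sequence: 1, 1, 2, 3, 5, 8, 13, 21, 34, 55, 89, ...
F(55) = 139583862445

F(55) = 139583862445


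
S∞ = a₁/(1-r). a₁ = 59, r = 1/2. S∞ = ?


S∞ = a₁/(1-r) = 59/(1 - 1/2)
= 59/(1/2)
= 118

S∞ = 118


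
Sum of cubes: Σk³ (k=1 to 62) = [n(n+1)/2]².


n(n+1)/2 = 62×63/2 = 1953
Σk³ = 1953² = 3814209

Σk³ = 3814209


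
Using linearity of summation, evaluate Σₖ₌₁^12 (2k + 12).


Σ(2k+12) = 2·Σk + 12·n
= 2·78 + 12·12
= 156 + 144 = 300

Σ = 300


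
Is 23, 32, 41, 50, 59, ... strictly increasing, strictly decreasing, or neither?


Differences: 9, 9, 9, 9
All differences > 0 → strictly INCREASING

Monotonically increasing


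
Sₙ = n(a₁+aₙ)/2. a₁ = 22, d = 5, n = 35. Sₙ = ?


aₙ = 22 + (35-1)×5 = 192
Sₙ = n(a₁+aₙ)/2 = 35×(22+192)/2
= 35×214/2 = 3745

S_35 = 3745


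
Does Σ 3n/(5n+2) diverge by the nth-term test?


lim(n→∞) 3n/(5n+2) = 3/5 = 3/5  (divide numerator and denominator by n)
lim aₙ = 3/5 ≠ 0 → series DIVERGES

Diverges (lim aₙ = 3/5 ≠ 0)


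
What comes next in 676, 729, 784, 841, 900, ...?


Pattern: perfect squares: n²
Terms: 676, 729, 784, 841, 900
Next term = 961

Next term = 961


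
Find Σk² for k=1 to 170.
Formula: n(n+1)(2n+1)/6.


n = 170
n(n+1)(2n+1)/6 = 170×171×341/6
= 9912870/6 = 1652145

Σk² = 1652145


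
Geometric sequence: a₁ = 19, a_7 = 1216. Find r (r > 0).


r^(n-1) = aₙ/a₁
r^6 = 1216/19 = 64
r = 64^(1/6)
= ±2; taking r > 0 gives r = 2

r = 2


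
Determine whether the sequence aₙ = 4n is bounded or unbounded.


aₙ = 4n → as n→∞, aₙ→∞
No finite upper bound exists
The sequence is UNBOUNDED

Unbounded (aₙ → ∞ as n → ∞)


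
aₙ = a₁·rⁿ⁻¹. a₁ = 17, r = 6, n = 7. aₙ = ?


aₙ = a₁·r^(n-1)
= 17×6^6
= 17×46656
= 793152

a_7 = 793152


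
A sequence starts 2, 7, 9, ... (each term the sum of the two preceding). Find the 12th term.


Computing iteratively: 2, 7, 9, 16, 25, 41, 66, 107, 173, 280, 453, 733
a_12 = 733

a_12 = 733


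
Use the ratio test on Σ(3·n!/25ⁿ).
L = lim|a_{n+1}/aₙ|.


aₙ = 3·n!/25^n
a_{n+1}/aₙ = (n+1)!/25^(n+1) × 25^n/n!  (constant 3 cancels)
= (n+1)/25
L = lim(n→∞) (n+1)/25 = ∞
L > 1 → series DIVERGES

Diverges (ratio test: L = ∞ > 1)


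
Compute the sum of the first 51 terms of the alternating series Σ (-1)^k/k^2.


S = -1 + 1/4 - 1/9 + 1/16 - 1/25 + 1/36 - 1/49 + 1/64 ± ...
= -0.8227
(Full series converges to -π²/12 ≈ -0.8225)

S_51 = -0.8227


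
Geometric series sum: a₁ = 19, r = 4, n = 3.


Sₙ = 19×(4^3 - 1)/(4 - 1)
= 19×(64 - 1)/3
= 19×63/3
= 399

S_3 = 399


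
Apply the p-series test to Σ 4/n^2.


p-series test: Σ c/n^p converges if p > 1, diverges if p ≤ 1 (constant c > 0 doesn't affect convergence).
p = 2
2 > 1 → CONVERGES

Converges (p = 2 > 1)


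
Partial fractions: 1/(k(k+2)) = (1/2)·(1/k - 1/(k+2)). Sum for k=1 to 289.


1/(k(k+2)) = (1/2)·(1/k - 1/(k+2)) (partial fractions)
Telescoping: Σ = (1/2)·(1 + 1/2 - 1/290 - 1/291) = 31501/42195

Sum = 31501/42195


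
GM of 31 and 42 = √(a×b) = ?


GM = √(31×42) = √1302 = 36.0832

GM = 36.0832


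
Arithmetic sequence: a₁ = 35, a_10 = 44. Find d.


d = (aₙ - a₁)/(n-1)
= (44 - 35)/(10-1)
= 9/9 = 1

d = 1


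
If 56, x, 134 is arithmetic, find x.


AM = (56 + 134)/2 = 190/2 = 95

AM = 95


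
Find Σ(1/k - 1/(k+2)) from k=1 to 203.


Telescoping with gap 2: two head and two tail terms survive.
= (1 + 1/2) - (1/204 + 1/205)
= 3/2 - 1/204 - 1/205 = 62321/41820

Sum = 62321/41820


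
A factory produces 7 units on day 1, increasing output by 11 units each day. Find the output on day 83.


aₙ = a₁ + (n-1)d
= 7 + (83-1)×11
= 7 + 902
= 909

a_83 = 909


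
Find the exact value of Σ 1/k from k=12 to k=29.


Σₖ₌12^29 1/k = 1/12 + 1/13 + 1/14 + ... + 1/29
= 2193481706497/2329089562800
≈ 0.9418

Sum = 2193481706497/2329089562800 ≈ 0.9418


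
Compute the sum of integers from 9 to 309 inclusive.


Σₖ₌9^309 k = Σₖ₌₁^309 k − Σₖ₌₁^8 k
= 309·310/2 − 8·9/2
= 47895 − 36 = 47859

Σk = 47859


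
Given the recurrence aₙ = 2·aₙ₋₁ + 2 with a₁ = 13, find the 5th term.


Computing step by step:
a_1 = 13
a_2 = 28
a_3 = 58
a_4 = 118
a_5 = 238


a_5 = 238


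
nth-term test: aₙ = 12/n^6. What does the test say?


lim(n→∞) 12/n^6 = 0
lim aₙ = 0 → nth-term test is INCONCLUSIVE
(Need other tests; this is actually a convergent p-series with p=6 > 1)

Inconclusive (lim aₙ = 0; need another test)


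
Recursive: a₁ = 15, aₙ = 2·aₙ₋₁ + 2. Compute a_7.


Computing step by step:
a_1 = 15
a_2 = 32
a_3 = 66
a_4 = 134
a_5 = 270
a_6 = 542
a_7 = 1086


a_7 = 1086


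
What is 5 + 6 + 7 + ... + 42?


Σₖ₌5^42 k = Σₖ₌₁^42 k − Σₖ₌₁^4 k
= 42·43/2 − 4·5/2
= 903 − 10 = 893

Σk = 893


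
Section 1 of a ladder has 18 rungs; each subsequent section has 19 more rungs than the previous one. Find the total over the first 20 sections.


aₙ = 18 + (20-1)×19 = 379
Sₙ = n(a₁+aₙ)/2 = 20×(18+379)/2
= 20×397/2 = 3970

S_20 = 3970


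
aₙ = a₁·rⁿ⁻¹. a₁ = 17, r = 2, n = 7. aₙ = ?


aₙ = a₁·r^(n-1)
= 17×2^6
= 17×64
= 1088

a_7 = 1088


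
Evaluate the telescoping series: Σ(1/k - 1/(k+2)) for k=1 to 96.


Telescoping with gap 2: two head and two tail terms survive.
= (1 + 1/2) - (1/97 + 1/98)
= 3/2 - 1/97 - 1/98 = 7032/4753

Sum = 7032/4753


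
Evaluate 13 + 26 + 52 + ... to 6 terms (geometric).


Sₙ = 13×(2^6 - 1)/(2 - 1)
= 13×(64 - 1)/1
= 13×63/1
= 819

S_6 = 819


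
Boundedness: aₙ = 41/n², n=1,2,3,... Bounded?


a₁ = 41, a₂ = 41/4, a₃ = 41/9, ...
0 < aₙ ≤ 41 for all n ≥ 1
The sequence IS bounded

Bounded (0 < aₙ ≤ 41)


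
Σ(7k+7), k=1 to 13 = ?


Σ(7k+7) = 7·Σk + 7·n
= 7·91 + 7·13
= 637 + 91 = 728

Σ = 728


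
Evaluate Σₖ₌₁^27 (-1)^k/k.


S = -1 + 1/2 - 1/3 + 1/4 - 1/5 + 1/6 - 1/7 + 1/8 ± ...
= -0.7113
(Full series converges to -ln(2) ≈ -0.6931)

S_27 = -0.7113


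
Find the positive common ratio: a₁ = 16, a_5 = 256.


r^(n-1) = aₙ/a₁
r^4 = 256/16 = 16
r = 16^(1/4)
= ±2; taking r > 0 gives r = 2

r = 2


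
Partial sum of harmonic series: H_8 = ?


H_8 = 1/1 + 1/2 + 1/3 + 1/4 + 1/5 + 1/6 + 1/7 + 1/8
= 761/280
≈ 2.7179

H_8 = 761/280 ≈ 2.7179


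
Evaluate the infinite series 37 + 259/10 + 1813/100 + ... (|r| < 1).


S∞ = a₁/(1-r) = 37/(1 - 7/10)
= 37/(3/10)
= 370/3

S∞ = 370/3


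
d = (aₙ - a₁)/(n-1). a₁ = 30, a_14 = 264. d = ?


d = (aₙ - a₁)/(n-1)
= (264 - 30)/(14-1)
= 234/13 = 18

d = 18


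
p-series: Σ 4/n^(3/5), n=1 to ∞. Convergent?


p-series test: Σ c/n^p converges if p > 1, diverges if p ≤ 1 (constant c > 0 doesn't affect convergence).
p = 3/5
3/5 ≤ 1 → DIVERGES

Diverges (p = 3/5 ≤ 1)


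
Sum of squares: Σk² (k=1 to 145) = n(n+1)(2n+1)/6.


n = 145
n(n+1)(2n+1)/6 = 145×146×291/6
= 6160470/6 = 1026745

Σk² = 1026745


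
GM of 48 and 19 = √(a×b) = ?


GM = √(48×19) = √912 = 30.1993

GM = 30.1993


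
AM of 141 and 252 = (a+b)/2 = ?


AM = (141 + 252)/2 = 393/2 = 196.5

AM = 196.5


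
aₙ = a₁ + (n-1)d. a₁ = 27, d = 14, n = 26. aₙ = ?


aₙ = a₁ + (n-1)d
= 27 + (26-1)×14
= 27 + 350
= 377

a_26 = 377


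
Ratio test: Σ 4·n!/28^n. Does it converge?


aₙ = 4·n!/28^n
a_{n+1}/aₙ = (n+1)!/28^(n+1) × 28^n/n!  (constant 4 cancels)
= (n+1)/28
L = lim(n→∞) (n+1)/28 = ∞
L > 1 → series DIVERGES

Diverges (ratio test: L = ∞ > 1)


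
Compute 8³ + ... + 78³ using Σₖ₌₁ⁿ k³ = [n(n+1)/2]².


Σₖ₌8^78 k³ = [78·79/2]² − [7·8/2]²
= 9492561 − 784 = 9491777

Σk³ = 9491777


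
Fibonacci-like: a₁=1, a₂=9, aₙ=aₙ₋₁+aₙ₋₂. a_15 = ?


Computing iteratively: 1, 9, 10, 19, 29, 48, 77, 125, 202, 327, 529, 856, ...
a_15 = 3626

a_15 = 3626


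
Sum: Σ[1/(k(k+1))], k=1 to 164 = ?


1/(k(k+1)) = 1/k - 1/(k+1) (partial fractions)
Telescoping: Σ = 1 - 1/165 = 164/165

Sum = 164/165


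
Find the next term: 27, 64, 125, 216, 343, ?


Pattern: perfect cubes: n³
Terms: 27, 64, 125, 216, 343
Next term = 512

Next term = 512


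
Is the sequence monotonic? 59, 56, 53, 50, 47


Differences: -3, -3, -3, -3
All differences < 0 → strictly DECREASING

Monotonically decreasing


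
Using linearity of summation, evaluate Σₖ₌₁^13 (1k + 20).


Σ(1k+20) = 1·Σk + 20·n
= 1·91 + 20·13
= 91 + 260 = 351

Σ = 351


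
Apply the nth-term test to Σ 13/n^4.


lim(n→∞) 13/n^4 = 0
lim aₙ = 0 → nth-term test is INCONCLUSIVE
(Need other tests; this is actually a convergent p-series with p=4 > 1)

Inconclusive (lim aₙ = 0; need another test)


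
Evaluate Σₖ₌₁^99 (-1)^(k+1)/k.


S = 1 - 1/2 + 1/3 - 1/4 + 1/5 - 1/6 + 1/7 - 1/8 ± ...
= 0.6982
(Full series converges to +ln(2) ≈ +0.6931)

S_99 = 0.6982


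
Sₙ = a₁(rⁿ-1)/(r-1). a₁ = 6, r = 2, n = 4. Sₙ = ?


Sₙ = 6×(2^4 - 1)/(2 - 1)
= 6×(16 - 1)/1
= 6×15/1
= 90

S_4 = 90


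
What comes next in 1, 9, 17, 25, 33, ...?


Pattern: arithmetic (d=8)
Terms: 1, 9, 17, 25, 33
Next term = 41

Next term = 41


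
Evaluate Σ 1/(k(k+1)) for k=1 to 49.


1/(k(k+1)) = 1/k - 1/(k+1) (partial fractions)
Telescoping: Σ = 1 - 1/50 = 49/50

Sum = 49/50


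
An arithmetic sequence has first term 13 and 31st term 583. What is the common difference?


d = (aₙ - a₁)/(n-1)
= (583 - 13)/(31-1)
= 570/30 = 19

d = 19


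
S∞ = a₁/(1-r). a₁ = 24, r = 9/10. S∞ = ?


S∞ = a₁/(1-r) = 24/(1 - 9/10)
= 24/(1/10)
= 240

S∞ = 240


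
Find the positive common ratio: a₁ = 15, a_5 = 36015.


r^(n-1) = aₙ/a₁
r^4 = 36015/15 = 2401
r = 2401^(1/4)
= ±7; taking r > 0 gives r = 7

r = 7


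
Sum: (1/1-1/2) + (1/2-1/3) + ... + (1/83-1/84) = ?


Telescoping: adjacent terms cancel.
= 1/1 - 1/84
= 1 - 1/84 = 83/84

Sum = 83/84


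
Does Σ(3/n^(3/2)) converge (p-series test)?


p-series test: Σ c/n^p converges if p > 1, diverges if p ≤ 1 (constant c > 0 doesn't affect convergence).
p = 3/2
3/2 > 1 → CONVERGES

Converges (p = 3/2 > 1)


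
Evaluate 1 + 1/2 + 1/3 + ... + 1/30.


H_30 = 1/1 + 1/2 + 1/3 + ... + 1/30
= 9304682830147/2329089562800
≈ 3.995

H_30 = 9304682830147/2329089562800 ≈ 3.995


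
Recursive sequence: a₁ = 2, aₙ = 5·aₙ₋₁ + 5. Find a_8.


Computing step by step:
a_1 = 2
a_2 = 15
a_3 = 80
a_4 = 405
a_5 = 2030
a_6 = 10155
a_7 = 50780
a_8 = 253905


a_8 = 253905


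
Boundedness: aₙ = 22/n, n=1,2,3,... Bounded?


a₁ = 22, a₂ = 22/2, a₃ = 22/3, ...
0 < aₙ ≤ 22 for all n ≥ 1
Lower bound: 0, Upper bound: 22
The sequence IS bounded

Bounded (0 < aₙ ≤ 22)


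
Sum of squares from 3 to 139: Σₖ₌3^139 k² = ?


Σₖ₌3^139 k² = Σₖ₌₁^139 k² − Σₖ₌₁^2 k²
= 139·140·279/6 − 2·3·5/6
= 904890 − 5 = 904885

Σk² = 904885


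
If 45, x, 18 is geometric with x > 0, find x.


GM = √(45×18) = √810 = 28.4605

GM = 28.4605


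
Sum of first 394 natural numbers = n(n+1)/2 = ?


n(n+1)/2 = 394×395/2 = 155630/2 = 77815

Σk = 77815


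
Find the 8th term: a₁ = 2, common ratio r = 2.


aₙ = a₁·r^(n-1)
= 2×2^7
= 2×128
= 256

a_8 = 256


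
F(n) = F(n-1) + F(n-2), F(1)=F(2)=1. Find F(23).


Fibonacci sequence: 1, 1, 2, 3, 5, 8, 13, 21, 34, 55, 89, ...
F(23) = 28657

F(23) = 28657


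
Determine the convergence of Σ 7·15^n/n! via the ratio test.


aₙ = 7·15^n/n!
a_{n+1}/aₙ = 15^(n+1)/(n+1)! × n!/15^n  (constant 7 cancels)
= 15/(n+1)
L = lim(n→∞) 15/(n+1) = 0
L < 1 → series CONVERGES

Converges (ratio test: L = 0 < 1)


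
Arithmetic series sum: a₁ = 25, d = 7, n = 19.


aₙ = 25 + (19-1)×7 = 151
Sₙ = n(a₁+aₙ)/2 = 19×(25+151)/2
= 19×176/2 = 1672

S_19 = 1672


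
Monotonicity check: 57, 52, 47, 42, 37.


Differences: -5, -5, -5, -5
All differences < 0 → strictly DECREASING

Monotonically decreasing


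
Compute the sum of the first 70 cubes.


n(n+1)/2 = 70×71/2 = 2485
Σk³ = 2485² = 6175225

Σk³ = 6175225


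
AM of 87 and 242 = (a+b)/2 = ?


AM = (87 + 242)/2 = 329/2 = 164.5

AM = 164.5


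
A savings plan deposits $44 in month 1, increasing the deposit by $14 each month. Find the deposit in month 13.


aₙ = a₁ + (n-1)d
= 44 + (13-1)×14
= 44 + 168
= 212

a_13 = 212


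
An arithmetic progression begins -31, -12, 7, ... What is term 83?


aₙ = a₁ + (n-1)d
= -31 + (83-1)×19
= -31 + 1558
= 1527

a_83 = 1527


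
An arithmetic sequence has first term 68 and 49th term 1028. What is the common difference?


d = (aₙ - a₁)/(n-1)
= (1028 - 68)/(49-1)
= 960/48 = 20

d = 20


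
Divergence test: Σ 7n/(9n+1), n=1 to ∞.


lim(n→∞) 7n/(9n+1) = 7/9 = 7/9  (divide numerator and denominator by n)
lim aₙ = 7/9 ≠ 0 → series DIVERGES

Diverges (lim aₙ = 7/9 ≠ 0)


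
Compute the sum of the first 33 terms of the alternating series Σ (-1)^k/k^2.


S = -1 + 1/4 - 1/9 + 1/16 - 1/25 + 1/36 - 1/49 + 1/64 ± ...
= -0.8229
(Full series converges to -π²/12 ≈ -0.8225)

S_33 = -0.8229


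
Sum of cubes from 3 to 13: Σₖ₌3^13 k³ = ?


Σₖ₌3^13 k³ = [13·14/2]² − [2·3/2]²
= 8281 − 9 = 8272

Σk³ = 8272


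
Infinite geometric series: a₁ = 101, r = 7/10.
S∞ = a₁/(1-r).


S∞ = a₁/(1-r) = 101/(1 - 7/10)
= 101/(3/10)
= 1010/3

S∞ = 1010/3


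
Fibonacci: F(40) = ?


Fibonacci sequence: 1, 1, 2, 3, 5, 8, 13, 21, 34, 55, 89, ...
F(40) = 102334155

F(40) = 102334155


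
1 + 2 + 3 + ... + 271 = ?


n(n+1)/2 = 271×272/2 = 73712/2 = 36856

Σk = 36856


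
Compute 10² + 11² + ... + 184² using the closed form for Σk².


Σₖ₌10^184 k² = Σₖ₌₁^184 k² − Σₖ₌₁^9 k²
= 184·185·369/6 − 9·10·19/6
= 2093460 − 285 = 2093175

Σk² = 2093175


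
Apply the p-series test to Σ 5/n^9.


p-series test: Σ c/n^p converges if p > 1, diverges if p ≤ 1 (constant c > 0 doesn't affect convergence).
p = 9
9 > 1 → CONVERGES

Converges (p = 9 > 1)


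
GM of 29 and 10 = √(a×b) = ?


GM = √(29×10) = √290 = 17.0294

GM = 17.0294


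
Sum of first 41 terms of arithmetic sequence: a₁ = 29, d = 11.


aₙ = 29 + (41-1)×11 = 469
Sₙ = n(a₁+aₙ)/2 = 41×(29+469)/2
= 41×498/2 = 10209

S_41 = 10209


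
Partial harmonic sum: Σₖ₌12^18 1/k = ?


Σₖ₌12^18 1/k = 1/12 + 1/13 + 1/14 + 1/15 + 1/16 + 1/17 + 1/18
= 529331/1113840
≈ 0.4752

Sum = 529331/1113840 ≈ 0.4752


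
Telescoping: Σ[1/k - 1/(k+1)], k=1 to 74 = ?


Telescoping: adjacent terms cancel.
= 1/1 - 1/75
= 1 - 1/75 = 74/75

Sum = 74/75


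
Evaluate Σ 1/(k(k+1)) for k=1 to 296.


1/(k(k+1)) = 1/k - 1/(k+1) (partial fractions)
Telescoping: Σ = 1 - 1/297 = 296/297

Sum = 296/297


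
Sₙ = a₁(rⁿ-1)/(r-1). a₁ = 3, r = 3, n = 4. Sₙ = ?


Sₙ = 3×(3^4 - 1)/(3 - 1)
= 3×(81 - 1)/2
= 3×80/2
= 120

S_4 = 120


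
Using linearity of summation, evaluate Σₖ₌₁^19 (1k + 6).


Σ(1k+6) = 1·Σk + 6·n
= 1·190 + 6·19
= 190 + 114 = 304

Σ = 304


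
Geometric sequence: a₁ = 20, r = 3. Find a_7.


aₙ = a₁·r^(n-1)
= 20×3^6
= 20×729
= 14580

a_7 = 14580


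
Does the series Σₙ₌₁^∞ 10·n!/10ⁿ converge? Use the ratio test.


aₙ = 10·n!/10^n
a_{n+1}/aₙ = (n+1)!/10^(n+1) × 10^n/n!  (constant 10 cancels)
= (n+1)/10
L = lim(n→∞) (n+1)/10 = ∞
L > 1 → series DIVERGES

Diverges (ratio test: L = ∞ > 1)


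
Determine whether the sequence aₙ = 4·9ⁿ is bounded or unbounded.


aₙ = 4·9ⁿ → as n→∞, aₙ→∞ (since base 9 > 1)
No finite upper bound exists
The sequence is UNBOUNDED

Unbounded (aₙ → ∞ as n → ∞)


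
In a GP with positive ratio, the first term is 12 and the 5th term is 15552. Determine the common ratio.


r^(n-1) = aₙ/a₁
r^4 = 15552/12 = 1296
r = 1296^(1/4)
= ±6; taking r > 0 gives r = 6

r = 6


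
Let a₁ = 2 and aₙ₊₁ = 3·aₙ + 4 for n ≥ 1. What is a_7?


Computing step by step:
a_1 = 2
a_2 = 10
a_3 = 34
a_4 = 106
a_5 = 322
a_6 = 970
a_7 = 2914


a_7 = 2914


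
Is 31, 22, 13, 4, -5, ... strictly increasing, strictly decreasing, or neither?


Differences: -9, -9, -9, -9
All differences < 0 → strictly DECREASING

Monotonically decreasing


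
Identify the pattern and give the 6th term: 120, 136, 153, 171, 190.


Pattern: triangular numbers: n(n+1)/2
Terms: 120, 136, 153, 171, 190
Next term = 210

Next term = 210


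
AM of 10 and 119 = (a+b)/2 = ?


AM = (10 + 119)/2 = 129/2 = 64.5

AM = 64.5


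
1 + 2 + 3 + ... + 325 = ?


n(n+1)/2 = 325×326/2 = 105950/2 = 52975

Σk = 52975


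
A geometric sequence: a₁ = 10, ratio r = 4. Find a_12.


aₙ = a₁·r^(n-1)
= 10×4^11
= 10×4194304
= 41943040

a_12 = 41943040


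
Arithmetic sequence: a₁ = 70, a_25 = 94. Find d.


d = (aₙ - a₁)/(n-1)
= (94 - 70)/(25-1)
= 24/24 = 1

d = 1


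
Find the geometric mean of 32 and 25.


GM = √(32×25) = √800 = 28.2843

GM = 28.2843


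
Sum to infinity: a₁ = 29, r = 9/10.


S∞ = a₁/(1-r) = 29/(1 - 9/10)
= 29/(1/10)
= 290

S∞ = 290


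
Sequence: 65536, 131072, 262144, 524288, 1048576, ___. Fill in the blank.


Pattern: powers of 2: 2ⁿ
Terms: 65536, 131072, 262144, 524288, 1048576
Next term = 2097152

Next term = 2097152


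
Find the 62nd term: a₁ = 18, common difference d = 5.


aₙ = a₁ + (n-1)d
= 18 + (62-1)×5
= 18 + 305
= 323

a_62 = 323


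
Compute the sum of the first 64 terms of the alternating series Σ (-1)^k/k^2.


S = -1 + 1/4 - 1/9 + 1/16 - 1/25 + 1/36 - 1/49 + 1/64 ± ...
= -0.8223
(Full series converges to -π²/12 ≈ -0.8225)

S_64 = -0.8223


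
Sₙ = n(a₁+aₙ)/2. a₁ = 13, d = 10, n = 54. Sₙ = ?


aₙ = 13 + (54-1)×10 = 543
Sₙ = n(a₁+aₙ)/2 = 54×(13+543)/2
= 54×556/2 = 15012

S_54 = 15012


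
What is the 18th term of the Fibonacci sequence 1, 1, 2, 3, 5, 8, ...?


Fibonacci sequence: 1, 1, 2, 3, 5, 8, 13, 21, 34, 55, 89, ...
F(18) = 2584

F(18) = 2584


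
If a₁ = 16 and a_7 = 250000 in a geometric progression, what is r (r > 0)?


r^(n-1) = aₙ/a₁
r^6 = 250000/16 = 15625
r = 15625^(1/6)
= ±5; taking r > 0 gives r = 5

r = 5
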